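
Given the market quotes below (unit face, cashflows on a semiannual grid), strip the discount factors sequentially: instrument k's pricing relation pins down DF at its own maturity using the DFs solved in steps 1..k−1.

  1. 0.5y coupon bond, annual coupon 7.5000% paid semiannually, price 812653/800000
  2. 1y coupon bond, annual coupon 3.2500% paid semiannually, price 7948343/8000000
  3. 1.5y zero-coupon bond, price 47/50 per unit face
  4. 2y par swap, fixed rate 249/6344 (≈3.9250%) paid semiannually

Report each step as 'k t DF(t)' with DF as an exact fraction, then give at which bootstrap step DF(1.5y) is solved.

1 1/2 9791/10000
2 1 481/500
3 3/2 47/50
4 2 9253/10000
DF(1.5y) is solved at step 3

step 1 [0.5y] bond c/2=3/80: DF=(812653/800000 − 3/80·(0))/(1+3/80) = 9791/10000 ≈ 0.979100
step 2 [1y] bond c/2=13/800: DF=(7948343/8000000 − 13/800·(0.979100))/(1+13/800) = 481/500 ≈ 0.962000
step 3 [1.5y] zero: DF = P = 47/50 ≈ 0.940000
step 4 [2y] swap r/2=249/12688: DF=(1 − 249/12688·(0.979100+0.962000+0.940000))/(1+249/12688) = 9253/10000 ≈ 0.925300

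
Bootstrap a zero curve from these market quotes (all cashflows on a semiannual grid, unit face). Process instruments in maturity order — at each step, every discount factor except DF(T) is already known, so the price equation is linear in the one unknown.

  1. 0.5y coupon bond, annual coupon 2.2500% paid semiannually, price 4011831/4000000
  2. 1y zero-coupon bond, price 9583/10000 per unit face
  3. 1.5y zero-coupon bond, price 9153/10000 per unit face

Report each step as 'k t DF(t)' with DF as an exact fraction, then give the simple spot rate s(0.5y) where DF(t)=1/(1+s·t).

step 1 [0.5y] bond c/2=9/800: DF=(4011831/4000000 − 9/800·(0))/(1+9/800) = 4959/5000 ≈ 0.991800
step 2 [1y] zero: DF = P = 9583/10000 ≈ 0.958300
step 3 [1.5y] zero: DF = P = 9153/10000 ≈ 0.915300

1 1/2 4959/5000
2 1 9583/10000
3 3/2 9153/10000
s(0.5y) = (1/(4959/5000) − 1)/(1/2) = 82/4959 ≈ 1.6536%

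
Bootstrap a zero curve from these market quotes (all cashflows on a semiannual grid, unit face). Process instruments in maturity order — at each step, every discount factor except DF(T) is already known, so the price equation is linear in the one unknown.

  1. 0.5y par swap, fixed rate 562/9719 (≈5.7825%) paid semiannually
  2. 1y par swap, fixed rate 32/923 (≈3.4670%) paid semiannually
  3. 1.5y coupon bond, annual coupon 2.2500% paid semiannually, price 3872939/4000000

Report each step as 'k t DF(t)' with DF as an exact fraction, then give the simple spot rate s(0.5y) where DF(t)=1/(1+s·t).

step 1 [0.5y] swap r/2=281/9719: DF=(1 − 281/9719·(0))/(1+281/9719) = 9719/10000 ≈ 0.971900
step 2 [1y] swap r/2=16/923: DF=(1 − 16/923·(0.971900))/(1+16/923) = 604/625 ≈ 0.966400
step 3 [1.5y] bond c/2=9/800: DF=(3872939/4000000 − 9/800·(0.971900+0.966400))/(1+9/800) = 9359/10000 ≈ 0.935900

1 1/2 9719/10000
2 1 604/625
3 3/2 9359/10000
s(0.5y) = (1/(9719/10000) − 1)/(1/2) = 562/9719 ≈ 5.7825%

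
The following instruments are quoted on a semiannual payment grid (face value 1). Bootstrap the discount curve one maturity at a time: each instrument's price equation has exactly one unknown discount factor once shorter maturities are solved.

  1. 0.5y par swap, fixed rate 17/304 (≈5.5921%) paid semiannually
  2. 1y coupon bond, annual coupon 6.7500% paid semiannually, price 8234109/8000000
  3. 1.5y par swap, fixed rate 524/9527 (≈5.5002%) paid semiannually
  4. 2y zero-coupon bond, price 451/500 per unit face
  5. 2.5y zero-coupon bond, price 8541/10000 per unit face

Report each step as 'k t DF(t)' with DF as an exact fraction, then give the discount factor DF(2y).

step 1 [0.5y] swap r/2=17/608: DF=(1 − 17/608·(0))/(1+17/608) = 608/625 ≈ 0.972800
step 2 [1y] bond c/2=27/800: DF=(8234109/8000000 − 27/800·(0.972800))/(1+27/800) = 9639/10000 ≈ 0.963900
step 3 [1.5y] swap r/2=262/9527: DF=(1 − 262/9527·(0.972800+0.963900))/(1+262/9527) = 4607/5000 ≈ 0.921400
step 4 [2y] zero: DF = P = 451/500 ≈ 0.902000
step 5 [2.5y] zero: DF = P = 8541/10000 ≈ 0.854100

1 1/2 608/625
2 1 9639/10000
3 3/2 4607/5000
4 2 451/500
5 5/2 8541/10000
DF(2y) = 451/500 ≈ 0.902000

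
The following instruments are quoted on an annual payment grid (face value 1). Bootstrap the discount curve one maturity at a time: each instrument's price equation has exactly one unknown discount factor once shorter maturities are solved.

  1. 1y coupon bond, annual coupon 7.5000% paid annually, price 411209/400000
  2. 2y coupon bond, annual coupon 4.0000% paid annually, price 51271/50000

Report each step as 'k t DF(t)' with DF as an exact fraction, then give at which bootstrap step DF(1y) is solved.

step 1 [1y] bond c/1=3/40: DF=(411209/400000 − 3/40·(0))/(1+3/40) = 9563/10000 ≈ 0.956300
step 2 [2y] bond c/1=1/25: DF=(51271/50000 − 1/25·(0.956300))/(1+1/25) = 2373/2500 ≈ 0.949200

1 1 9563/10000
2 2 2373/2500
DF(1y) is solved at step 1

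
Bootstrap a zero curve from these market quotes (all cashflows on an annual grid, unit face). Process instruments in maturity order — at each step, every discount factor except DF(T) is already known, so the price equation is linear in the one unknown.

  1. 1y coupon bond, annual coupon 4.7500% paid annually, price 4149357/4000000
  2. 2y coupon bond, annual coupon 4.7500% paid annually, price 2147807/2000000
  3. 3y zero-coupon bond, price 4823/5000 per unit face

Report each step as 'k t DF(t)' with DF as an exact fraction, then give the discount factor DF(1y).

1 1 9903/10000
2 2 9803/10000
3 3 4823/5000
DF(1y) = 9903/10000 ≈ 0.990300

step 1 [1y] bond c/1=19/400: DF=(4149357/4000000 − 19/400·(0))/(1+19/400) = 9903/10000 ≈ 0.990300
step 2 [2y] bond c/1=19/400: DF=(2147807/2000000 − 19/400·(0.990300))/(1+19/400) = 9803/10000 ≈ 0.980300
step 3 [3y] zero: DF = P = 4823/5000 ≈ 0.964600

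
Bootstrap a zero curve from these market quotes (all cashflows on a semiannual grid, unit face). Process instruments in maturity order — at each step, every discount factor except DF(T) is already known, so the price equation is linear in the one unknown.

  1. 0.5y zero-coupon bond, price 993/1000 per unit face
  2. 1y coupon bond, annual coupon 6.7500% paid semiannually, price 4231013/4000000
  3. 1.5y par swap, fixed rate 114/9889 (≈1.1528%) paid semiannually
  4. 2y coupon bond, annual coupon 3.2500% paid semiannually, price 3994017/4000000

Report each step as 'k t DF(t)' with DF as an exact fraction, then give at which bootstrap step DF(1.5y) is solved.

1 1/2 993/1000
2 1 2477/2500
3 3/2 9829/10000
4 2 9351/10000
DF(1.5y) is solved at step 3

step 1 [0.5y] zero: DF = P = 993/1000 ≈ 0.993000
step 2 [1y] bond c/2=27/800: DF=(4231013/4000000 − 27/800·(0.993000))/(1+27/800) = 2477/2500 ≈ 0.990800
step 3 [1.5y] swap r/2=57/9889: DF=(1 − 57/9889·(0.993000+0.990800))/(1+57/9889) = 9829/10000 ≈ 0.982900
step 4 [2y] bond c/2=13/800: DF=(3994017/4000000 − 13/800·(0.993000+0.990800+0.982900))/(1+13/800) = 9351/10000 ≈ 0.935100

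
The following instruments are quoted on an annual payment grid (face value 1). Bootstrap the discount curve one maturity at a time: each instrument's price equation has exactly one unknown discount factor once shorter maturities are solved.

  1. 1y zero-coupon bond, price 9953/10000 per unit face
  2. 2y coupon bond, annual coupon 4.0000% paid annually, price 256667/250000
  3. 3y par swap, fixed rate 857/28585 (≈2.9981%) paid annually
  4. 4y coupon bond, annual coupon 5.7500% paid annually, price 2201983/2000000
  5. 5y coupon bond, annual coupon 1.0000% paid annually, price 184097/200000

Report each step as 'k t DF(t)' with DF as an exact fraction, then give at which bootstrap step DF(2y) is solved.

step 1 [1y] zero: DF = P = 9953/10000 ≈ 0.995300
step 2 [2y] bond c/1=1/25: DF=(256667/250000 − 1/25·(0.995300))/(1+1/25) = 9489/10000 ≈ 0.948900
step 3 [3y] swap r/1=857/28585: DF=(1 − 857/28585·(0.995300+0.948900))/(1+857/28585) = 9143/10000 ≈ 0.914300
step 4 [4y] bond c/1=23/400: DF=(2201983/2000000 − 23/400·(0.995300+0.948900+0.914300))/(1+23/400) = 8857/10000 ≈ 0.885700
step 5 [5y] bond c/1=1/100: DF=(184097/200000 − 1/100·(0.995300+0.948900+0.914300+0.885700))/(1+1/100) = 8743/10000 ≈ 0.874300

1 1 9953/10000
2 2 9489/10000
3 3 9143/10000
4 4 8857/10000
5 5 8743/10000
DF(2y) is solved at step 2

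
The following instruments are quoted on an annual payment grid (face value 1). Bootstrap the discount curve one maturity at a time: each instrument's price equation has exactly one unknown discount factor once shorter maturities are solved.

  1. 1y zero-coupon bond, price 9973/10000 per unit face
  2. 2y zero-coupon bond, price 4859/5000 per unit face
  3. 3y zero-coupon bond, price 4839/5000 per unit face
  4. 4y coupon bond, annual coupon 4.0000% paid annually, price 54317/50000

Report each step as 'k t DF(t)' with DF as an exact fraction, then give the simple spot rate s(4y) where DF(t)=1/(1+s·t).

step 1 [1y] zero: DF = P = 9973/10000 ≈ 0.997300
step 2 [2y] zero: DF = P = 4859/5000 ≈ 0.971800
step 3 [3y] zero: DF = P = 4839/5000 ≈ 0.967800
step 4 [4y] bond c/1=1/25: DF=(54317/50000 − 1/25·(0.997300+0.971800+0.967800))/(1+1/25) = 2329/2500 ≈ 0.931600

1 1 9973/10000
2 2 4859/5000
3 3 4839/5000
4 4 2329/2500
s(4y) = (1/(2329/2500) − 1)/(4) = 171/9316 ≈ 1.8356%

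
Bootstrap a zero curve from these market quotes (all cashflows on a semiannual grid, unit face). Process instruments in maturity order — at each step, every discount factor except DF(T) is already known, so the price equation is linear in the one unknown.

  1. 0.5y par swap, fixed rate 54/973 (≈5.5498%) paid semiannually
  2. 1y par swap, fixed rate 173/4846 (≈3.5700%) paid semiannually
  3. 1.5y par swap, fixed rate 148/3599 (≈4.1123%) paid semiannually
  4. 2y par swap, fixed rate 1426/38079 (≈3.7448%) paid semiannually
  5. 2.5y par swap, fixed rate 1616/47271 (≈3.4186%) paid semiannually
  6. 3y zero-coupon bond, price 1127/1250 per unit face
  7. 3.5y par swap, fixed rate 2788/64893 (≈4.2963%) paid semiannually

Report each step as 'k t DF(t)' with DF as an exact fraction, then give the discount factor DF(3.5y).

1 1/2 973/1000
2 1 4827/5000
3 3/2 588/625
4 2 9287/10000
5 5/2 1149/1250
6 3 1127/1250
7 7/2 4303/5000
DF(3.5y) = 4303/5000 ≈ 0.860600

step 1 [0.5y] swap r/2=27/973: DF=(1 − 27/973·(0))/(1+27/973) = 973/1000 ≈ 0.973000
step 2 [1y] swap r/2=173/9692: DF=(1 − 173/9692·(0.973000))/(1+173/9692) = 4827/5000 ≈ 0.965400
step 3 [1.5y] swap r/2=74/3599: DF=(1 − 74/3599·(0.973000+0.965400))/(1+74/3599) = 588/625 ≈ 0.940800
step 4 [2y] swap r/2=713/38079: DF=(1 − 713/38079·(0.973000+0.965400+0.940800))/(1+713/38079) = 9287/10000 ≈ 0.928700
step 5 [2.5y] swap r/2=808/47271: DF=(1 − 808/47271·(0.973000+0.965400+0.940800+0.928700))/(1+808/47271) = 1149/1250 ≈ 0.919200
step 6 [3y] zero: DF = P = 1127/1250 ≈ 0.901600
step 7 [3.5y] swap r/2=1394/64893: DF=(1 − 1394/64893·(0.973000+0.965400+0.940800+0.928700+0.919200+0.901600))/(1+1394/64893) = 4303/5000 ≈ 0.860600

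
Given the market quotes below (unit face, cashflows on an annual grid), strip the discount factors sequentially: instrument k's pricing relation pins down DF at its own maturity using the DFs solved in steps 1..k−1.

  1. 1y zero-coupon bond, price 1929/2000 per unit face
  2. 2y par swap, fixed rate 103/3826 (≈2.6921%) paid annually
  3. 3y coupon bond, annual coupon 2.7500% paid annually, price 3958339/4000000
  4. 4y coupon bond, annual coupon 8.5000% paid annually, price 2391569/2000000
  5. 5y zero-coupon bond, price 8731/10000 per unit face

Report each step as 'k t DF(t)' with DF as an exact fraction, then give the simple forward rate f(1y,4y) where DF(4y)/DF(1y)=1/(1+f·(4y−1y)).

step 1 [1y] zero: DF = P = 1929/2000 ≈ 0.964500
step 2 [2y] swap r/1=103/3826: DF=(1 − 103/3826·(0.964500))/(1+103/3826) = 1897/2000 ≈ 0.948500
step 3 [3y] bond c/1=11/400: DF=(3958339/4000000 − 11/400·(0.964500+0.948500))/(1+11/400) = 9119/10000 ≈ 0.911900
step 4 [4y] bond c/1=17/200: DF=(2391569/2000000 − 17/200·(0.964500+0.948500+0.911900))/(1+17/200) = 1101/1250 ≈ 0.880800
step 5 [5y] zero: DF = P = 8731/10000 ≈ 0.873100

1 1 1929/2000
2 2 1897/2000
3 3 9119/10000
4 4 1101/1250
5 5 8731/10000
f(1y,4y) = ((1929/2000)/(1101/1250) − 1)/(3) = 93/2936 ≈ 3.1676%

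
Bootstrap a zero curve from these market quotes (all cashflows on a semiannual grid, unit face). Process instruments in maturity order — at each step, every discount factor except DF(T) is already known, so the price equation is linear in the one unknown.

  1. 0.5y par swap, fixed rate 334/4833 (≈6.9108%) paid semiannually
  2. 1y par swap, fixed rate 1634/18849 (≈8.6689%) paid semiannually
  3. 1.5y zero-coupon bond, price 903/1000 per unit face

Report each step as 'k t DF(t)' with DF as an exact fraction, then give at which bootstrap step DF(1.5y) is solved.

step 1 [0.5y] swap r/2=167/4833: DF=(1 − 167/4833·(0))/(1+167/4833) = 4833/5000 ≈ 0.966600
step 2 [1y] swap r/2=817/18849: DF=(1 − 817/18849·(0.966600))/(1+817/18849) = 9183/10000 ≈ 0.918300
step 3 [1.5y] zero: DF = P = 903/1000 ≈ 0.903000

1 1/2 4833/5000
2 1 9183/10000
3 3/2 903/1000
DF(1.5y) is solved at step 3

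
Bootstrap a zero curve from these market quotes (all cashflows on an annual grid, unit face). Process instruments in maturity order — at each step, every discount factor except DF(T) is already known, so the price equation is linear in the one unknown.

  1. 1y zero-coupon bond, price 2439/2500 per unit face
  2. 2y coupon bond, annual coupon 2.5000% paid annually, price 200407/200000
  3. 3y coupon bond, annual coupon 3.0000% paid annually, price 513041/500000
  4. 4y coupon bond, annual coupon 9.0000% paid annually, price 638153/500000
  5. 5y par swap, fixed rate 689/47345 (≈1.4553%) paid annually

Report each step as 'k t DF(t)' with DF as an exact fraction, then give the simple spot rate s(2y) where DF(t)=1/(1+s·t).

step 1 [1y] zero: DF = P = 2439/2500 ≈ 0.975600
step 2 [2y] bond c/1=1/40: DF=(200407/200000 − 1/40·(0.975600))/(1+1/40) = 4769/5000 ≈ 0.953800
step 3 [3y] bond c/1=3/100: DF=(513041/500000 − 3/100·(0.975600+0.953800))/(1+3/100) = 47/50 ≈ 0.940000
step 4 [4y] bond c/1=9/100: DF=(638153/500000 − 9/100·(0.975600+0.953800+0.940000))/(1+9/100) = 467/500 ≈ 0.934000
step 5 [5y] swap r/1=689/47345: DF=(1 − 689/47345·(0.975600+0.953800+0.940000+0.934000))/(1+689/47345) = 9311/10000 ≈ 0.931100

1 1 2439/2500
2 2 4769/5000
3 3 47/50
4 4 467/500
5 5 9311/10000
s(2y) = (1/(4769/5000) − 1)/(2) = 231/9538 ≈ 2.4219%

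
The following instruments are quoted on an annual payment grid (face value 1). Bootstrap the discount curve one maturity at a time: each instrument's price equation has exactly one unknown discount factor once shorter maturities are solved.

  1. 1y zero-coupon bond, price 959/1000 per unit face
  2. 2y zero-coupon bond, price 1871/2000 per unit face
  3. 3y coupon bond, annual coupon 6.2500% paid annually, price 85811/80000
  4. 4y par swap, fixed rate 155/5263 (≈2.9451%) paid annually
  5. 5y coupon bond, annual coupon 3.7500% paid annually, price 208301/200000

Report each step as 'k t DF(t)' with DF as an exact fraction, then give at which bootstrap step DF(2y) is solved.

1 1 959/1000
2 2 1871/2000
3 3 8981/10000
4 4 1783/2000
5 5 8707/10000
DF(2y) is solved at step 2

step 1 [1y] zero: DF = P = 959/1000 ≈ 0.959000
step 2 [2y] zero: DF = P = 1871/2000 ≈ 0.935500
step 3 [3y] bond c/1=1/16: DF=(85811/80000 − 1/16·(0.959000+0.935500))/(1+1/16) = 8981/10000 ≈ 0.898100
step 4 [4y] swap r/1=155/5263: DF=(1 − 155/5263·(0.959000+0.935500+0.898100))/(1+155/5263) = 1783/2000 ≈ 0.891500
step 5 [5y] bond c/1=3/80: DF=(208301/200000 − 3/80·(0.959000+0.935500+0.898100+0.891500))/(1+3/80) = 8707/10000 ≈ 0.870700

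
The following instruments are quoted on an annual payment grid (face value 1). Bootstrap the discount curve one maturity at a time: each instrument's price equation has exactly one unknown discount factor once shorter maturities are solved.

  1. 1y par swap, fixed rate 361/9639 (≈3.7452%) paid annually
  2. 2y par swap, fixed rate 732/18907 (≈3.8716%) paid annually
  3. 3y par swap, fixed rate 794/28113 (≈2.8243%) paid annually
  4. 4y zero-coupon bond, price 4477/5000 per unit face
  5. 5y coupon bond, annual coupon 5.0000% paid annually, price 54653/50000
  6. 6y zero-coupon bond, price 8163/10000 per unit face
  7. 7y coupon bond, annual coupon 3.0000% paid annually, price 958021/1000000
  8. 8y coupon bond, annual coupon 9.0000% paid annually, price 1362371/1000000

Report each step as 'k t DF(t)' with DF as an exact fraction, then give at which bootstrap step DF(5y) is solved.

1 1 9639/10000
2 2 2317/2500
3 3 4603/5000
4 4 4477/5000
5 5 1729/2000
6 6 8163/10000
7 7 1933/2500
8 8 1853/2500
DF(5y) is solved at step 5

step 1 [1y] swap r/1=361/9639: DF=(1 − 361/9639·(0))/(1+361/9639) = 9639/10000 ≈ 0.963900
step 2 [2y] swap r/1=732/18907: DF=(1 − 732/18907·(0.963900))/(1+732/18907) = 2317/2500 ≈ 0.926800
step 3 [3y] swap r/1=794/28113: DF=(1 − 794/28113·(0.963900+0.926800))/(1+794/28113) = 4603/5000 ≈ 0.920600
step 4 [4y] zero: DF = P = 4477/5000 ≈ 0.895400
step 5 [5y] bond c/1=1/20: DF=(54653/50000 − 1/20·(0.963900+0.926800+0.920600+0.895400))/(1+1/20) = 1729/2000 ≈ 0.864500
step 6 [6y] zero: DF = P = 8163/10000 ≈ 0.816300
step 7 [7y] bond c/1=3/100: DF=(958021/1000000 − 3/100·(0.963900+0.926800+0.920600+0.895400+0.864500+0.816300))/(1+3/100) = 1933/2500 ≈ 0.773200
step 8 [8y] bond c/1=9/100: DF=(1362371/1000000 − 9/100·(0.963900+0.926800+0.920600+0.895400+0.864500+0.816300+0.773200))/(1+9/100) = 1853/2500 ≈ 0.741200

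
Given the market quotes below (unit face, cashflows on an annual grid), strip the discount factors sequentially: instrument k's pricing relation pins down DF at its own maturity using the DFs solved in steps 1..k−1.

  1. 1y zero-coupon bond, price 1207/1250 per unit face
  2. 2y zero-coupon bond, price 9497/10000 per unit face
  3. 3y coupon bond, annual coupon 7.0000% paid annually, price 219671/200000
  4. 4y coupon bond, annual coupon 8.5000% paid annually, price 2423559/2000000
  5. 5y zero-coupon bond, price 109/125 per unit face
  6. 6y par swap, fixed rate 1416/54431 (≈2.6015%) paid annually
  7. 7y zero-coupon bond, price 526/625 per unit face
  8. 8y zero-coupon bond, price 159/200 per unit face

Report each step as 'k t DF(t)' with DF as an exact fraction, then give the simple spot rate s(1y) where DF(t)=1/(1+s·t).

1 1 1207/1250
2 2 9497/10000
3 3 2253/2500
4 4 4481/5000
5 5 109/125
6 6 1073/1250
7 7 526/625
8 8 159/200
s(1y) = (1/(1207/1250) − 1)/(1) = 43/1207 ≈ 3.5626%

step 1 [1y] zero: DF = P = 1207/1250 ≈ 0.965600
step 2 [2y] zero: DF = P = 9497/10000 ≈ 0.949700
step 3 [3y] bond c/1=7/100: DF=(219671/200000 − 7/100·(0.965600+0.949700))/(1+7/100) = 2253/2500 ≈ 0.901200
step 4 [4y] bond c/1=17/200: DF=(2423559/2000000 − 17/200·(0.965600+0.949700+0.901200))/(1+17/200) = 4481/5000 ≈ 0.896200
step 5 [5y] zero: DF = P = 109/125 ≈ 0.872000
step 6 [6y] swap r/1=1416/54431: DF=(1 − 1416/54431·(0.965600+0.949700+0.901200+0.896200+0.872000))/(1+1416/54431) = 1073/1250 ≈ 0.858400
step 7 [7y] zero: DF = P = 526/625 ≈ 0.841600
step 8 [8y] zero: DF = P = 159/200 ≈ 0.795000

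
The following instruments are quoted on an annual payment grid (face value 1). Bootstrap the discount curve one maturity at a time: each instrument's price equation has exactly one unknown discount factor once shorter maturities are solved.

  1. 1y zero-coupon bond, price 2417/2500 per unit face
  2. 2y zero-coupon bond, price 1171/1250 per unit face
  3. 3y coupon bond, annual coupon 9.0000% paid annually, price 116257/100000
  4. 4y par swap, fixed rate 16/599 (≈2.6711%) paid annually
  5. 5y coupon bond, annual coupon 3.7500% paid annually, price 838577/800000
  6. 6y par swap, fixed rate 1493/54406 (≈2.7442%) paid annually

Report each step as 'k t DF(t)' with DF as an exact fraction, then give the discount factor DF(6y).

1 1 2417/2500
2 2 1171/1250
3 3 4547/5000
4 4 563/625
5 5 8761/10000
6 6 8507/10000
DF(6y) = 8507/10000 ≈ 0.850700

step 1 [1y] zero: DF = P = 2417/2500 ≈ 0.966800
step 2 [2y] zero: DF = P = 1171/1250 ≈ 0.936800
step 3 [3y] bond c/1=9/100: DF=(116257/100000 − 9/100·(0.966800+0.936800))/(1+9/100) = 4547/5000 ≈ 0.909400
step 4 [4y] swap r/1=16/599: DF=(1 − 16/599·(0.966800+0.936800+0.909400))/(1+16/599) = 563/625 ≈ 0.900800
step 5 [5y] bond c/1=3/80: DF=(838577/800000 − 3/80·(0.966800+0.936800+0.909400+0.900800))/(1+3/80) = 8761/10000 ≈ 0.876100
step 6 [6y] swap r/1=1493/54406: DF=(1 − 1493/54406·(0.966800+0.936800+0.909400+0.900800+0.876100))/(1+1493/54406) = 8507/10000 ≈ 0.850700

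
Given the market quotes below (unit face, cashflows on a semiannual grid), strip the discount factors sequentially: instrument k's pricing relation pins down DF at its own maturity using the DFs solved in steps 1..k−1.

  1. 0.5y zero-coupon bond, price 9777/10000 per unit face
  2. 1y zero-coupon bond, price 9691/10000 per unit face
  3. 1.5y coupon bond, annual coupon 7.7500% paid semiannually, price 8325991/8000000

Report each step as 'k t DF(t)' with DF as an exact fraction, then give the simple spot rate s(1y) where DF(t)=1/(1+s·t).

1 1/2 9777/10000
2 1 9691/10000
3 3/2 9293/10000
s(1y) = (1/(9691/10000) − 1)/(1) = 309/9691 ≈ 3.1885%

step 1 [0.5y] zero: DF = P = 9777/10000 ≈ 0.977700
step 2 [1y] zero: DF = P = 9691/10000 ≈ 0.969100
step 3 [1.5y] bond c/2=31/800: DF=(8325991/8000000 − 31/800·(0.977700+0.969100))/(1+31/800) = 9293/10000 ≈ 0.929300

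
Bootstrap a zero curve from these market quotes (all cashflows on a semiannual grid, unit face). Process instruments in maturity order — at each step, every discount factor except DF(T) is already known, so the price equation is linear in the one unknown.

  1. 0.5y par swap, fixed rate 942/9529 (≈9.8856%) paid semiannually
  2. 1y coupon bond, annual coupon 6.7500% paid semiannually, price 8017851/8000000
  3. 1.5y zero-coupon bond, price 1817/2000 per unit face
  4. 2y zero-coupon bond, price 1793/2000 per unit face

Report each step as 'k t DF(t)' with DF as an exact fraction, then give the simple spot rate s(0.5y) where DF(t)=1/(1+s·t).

step 1 [0.5y] swap r/2=471/9529: DF=(1 − 471/9529·(0))/(1+471/9529) = 9529/10000 ≈ 0.952900
step 2 [1y] bond c/2=27/800: DF=(8017851/8000000 − 27/800·(0.952900))/(1+27/800) = 1173/1250 ≈ 0.938400
step 3 [1.5y] zero: DF = P = 1817/2000 ≈ 0.908500
step 4 [2y] zero: DF = P = 1793/2000 ≈ 0.896500

1 1/2 9529/10000
2 1 1173/1250
3 3/2 1817/2000
4 2 1793/2000
s(0.5y) = (1/(9529/10000) − 1)/(1/2) = 942/9529 ≈ 9.8856%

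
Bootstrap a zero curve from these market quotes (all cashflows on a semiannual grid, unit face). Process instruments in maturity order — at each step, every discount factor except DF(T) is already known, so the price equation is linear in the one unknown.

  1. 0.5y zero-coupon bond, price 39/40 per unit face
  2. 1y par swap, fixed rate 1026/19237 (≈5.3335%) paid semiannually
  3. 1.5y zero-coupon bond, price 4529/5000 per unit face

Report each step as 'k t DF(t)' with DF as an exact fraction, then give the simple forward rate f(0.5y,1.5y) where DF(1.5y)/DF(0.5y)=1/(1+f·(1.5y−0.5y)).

step 1 [0.5y] zero: DF = P = 39/40 ≈ 0.975000
step 2 [1y] swap r/2=513/19237: DF=(1 − 513/19237·(0.975000))/(1+513/19237) = 9487/10000 ≈ 0.948700
step 3 [1.5y] zero: DF = P = 4529/5000 ≈ 0.905800

1 1/2 39/40
2 1 9487/10000
3 3/2 4529/5000
f(0.5y,1.5y) = ((39/40)/(4529/5000) − 1)/(1) = 346/4529 ≈ 7.6397%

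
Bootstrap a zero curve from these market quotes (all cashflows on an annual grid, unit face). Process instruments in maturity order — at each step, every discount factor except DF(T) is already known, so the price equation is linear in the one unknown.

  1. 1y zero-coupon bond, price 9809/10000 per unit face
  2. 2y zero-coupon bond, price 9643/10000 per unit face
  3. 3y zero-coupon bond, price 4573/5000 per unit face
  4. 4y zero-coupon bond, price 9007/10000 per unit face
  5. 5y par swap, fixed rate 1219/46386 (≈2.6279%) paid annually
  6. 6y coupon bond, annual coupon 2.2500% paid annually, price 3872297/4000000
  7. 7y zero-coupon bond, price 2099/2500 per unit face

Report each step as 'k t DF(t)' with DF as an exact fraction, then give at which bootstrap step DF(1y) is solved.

1 1 9809/10000
2 2 9643/10000
3 3 4573/5000
4 4 9007/10000
5 5 8781/10000
6 6 8447/10000
7 7 2099/2500
DF(1y) is solved at step 1

step 1 [1y] zero: DF = P = 9809/10000 ≈ 0.980900
step 2 [2y] zero: DF = P = 9643/10000 ≈ 0.964300
step 3 [3y] zero: DF = P = 4573/5000 ≈ 0.914600
step 4 [4y] zero: DF = P = 9007/10000 ≈ 0.900700
step 5 [5y] swap r/1=1219/46386: DF=(1 − 1219/46386·(0.980900+0.964300+0.914600+0.900700))/(1+1219/46386) = 8781/10000 ≈ 0.878100
step 6 [6y] bond c/1=9/400: DF=(3872297/4000000 − 9/400·(0.980900+0.964300+0.914600+0.900700+0.878100))/(1+9/400) = 8447/10000 ≈ 0.844700
step 7 [7y] zero: DF = P = 2099/2500 ≈ 0.839600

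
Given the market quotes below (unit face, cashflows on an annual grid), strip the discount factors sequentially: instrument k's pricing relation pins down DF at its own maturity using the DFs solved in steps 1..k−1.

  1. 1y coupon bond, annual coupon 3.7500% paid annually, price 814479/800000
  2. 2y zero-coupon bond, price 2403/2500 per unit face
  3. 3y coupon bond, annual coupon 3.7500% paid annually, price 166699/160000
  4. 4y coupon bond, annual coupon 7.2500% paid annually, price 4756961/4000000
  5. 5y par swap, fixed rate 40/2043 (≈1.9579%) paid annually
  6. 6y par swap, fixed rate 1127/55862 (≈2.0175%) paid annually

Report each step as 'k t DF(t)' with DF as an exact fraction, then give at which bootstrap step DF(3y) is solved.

step 1 [1y] bond c/1=3/80: DF=(814479/800000 − 3/80·(0))/(1+3/80) = 9813/10000 ≈ 0.981300
step 2 [2y] zero: DF = P = 2403/2500 ≈ 0.961200
step 3 [3y] bond c/1=3/80: DF=(166699/160000 − 3/80·(0.981300+0.961200))/(1+3/80) = 467/500 ≈ 0.934000
step 4 [4y] bond c/1=29/400: DF=(4756961/4000000 − 29/400·(0.981300+0.961200+0.934000))/(1+29/400) = 1143/1250 ≈ 0.914400
step 5 [5y] swap r/1=40/2043: DF=(1 − 40/2043·(0.981300+0.961200+0.934000+0.914400))/(1+40/2043) = 227/250 ≈ 0.908000
step 6 [6y] swap r/1=1127/55862: DF=(1 − 1127/55862·(0.981300+0.961200+0.934000+0.914400+0.908000))/(1+1127/55862) = 8873/10000 ≈ 0.887300

1 1 9813/10000
2 2 2403/2500
3 3 467/500
4 4 1143/1250
5 5 227/250
6 6 8873/10000
DF(3y) is solved at step 3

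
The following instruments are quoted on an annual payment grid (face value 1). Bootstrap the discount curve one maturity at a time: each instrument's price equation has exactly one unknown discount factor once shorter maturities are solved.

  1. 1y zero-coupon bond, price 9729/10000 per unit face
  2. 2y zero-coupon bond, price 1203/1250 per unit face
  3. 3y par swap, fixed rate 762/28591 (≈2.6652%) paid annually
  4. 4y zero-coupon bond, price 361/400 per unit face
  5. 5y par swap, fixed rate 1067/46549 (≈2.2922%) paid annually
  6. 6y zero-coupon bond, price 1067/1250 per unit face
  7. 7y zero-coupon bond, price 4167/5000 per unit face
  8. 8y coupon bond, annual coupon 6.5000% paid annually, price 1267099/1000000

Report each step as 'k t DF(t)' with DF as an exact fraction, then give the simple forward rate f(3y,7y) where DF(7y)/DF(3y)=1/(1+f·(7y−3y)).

1 1 9729/10000
2 2 1203/1250
3 3 4619/5000
4 4 361/400
5 5 8933/10000
6 6 1067/1250
7 7 4167/5000
8 8 8027/10000
f(3y,7y) = ((4619/5000)/(4167/5000) − 1)/(4) = 113/4167 ≈ 2.7118%

step 1 [1y] zero: DF = P = 9729/10000 ≈ 0.972900
step 2 [2y] zero: DF = P = 1203/1250 ≈ 0.962400
step 3 [3y] swap r/1=762/28591: DF=(1 − 762/28591·(0.972900+0.962400))/(1+762/28591) = 4619/5000 ≈ 0.923800
step 4 [4y] zero: DF = P = 361/400 ≈ 0.902500
step 5 [5y] swap r/1=1067/46549: DF=(1 − 1067/46549·(0.972900+0.962400+0.923800+0.902500))/(1+1067/46549) = 8933/10000 ≈ 0.893300
step 6 [6y] zero: DF = P = 1067/1250 ≈ 0.853600
step 7 [7y] zero: DF = P = 4167/5000 ≈ 0.833400
step 8 [8y] bond c/1=13/200: DF=(1267099/1000000 − 13/200·(0.972900+0.962400+0.923800+0.902500+0.893300+0.853600+0.833400))/(1+13/200) = 8027/10000 ≈ 0.802700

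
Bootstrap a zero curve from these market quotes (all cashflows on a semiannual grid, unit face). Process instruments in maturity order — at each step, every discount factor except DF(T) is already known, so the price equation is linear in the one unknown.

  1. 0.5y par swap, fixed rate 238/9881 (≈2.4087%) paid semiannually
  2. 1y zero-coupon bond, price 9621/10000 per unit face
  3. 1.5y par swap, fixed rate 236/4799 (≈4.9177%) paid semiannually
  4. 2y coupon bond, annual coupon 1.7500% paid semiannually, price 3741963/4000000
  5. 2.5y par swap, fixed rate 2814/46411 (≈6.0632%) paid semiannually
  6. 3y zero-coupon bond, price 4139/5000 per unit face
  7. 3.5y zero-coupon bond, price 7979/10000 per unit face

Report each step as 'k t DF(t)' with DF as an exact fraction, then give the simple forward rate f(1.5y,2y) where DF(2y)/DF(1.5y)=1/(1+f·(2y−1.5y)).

step 1 [0.5y] swap r/2=119/9881: DF=(1 − 119/9881·(0))/(1+119/9881) = 9881/10000 ≈ 0.988100
step 2 [1y] zero: DF = P = 9621/10000 ≈ 0.962100
step 3 [1.5y] swap r/2=118/4799: DF=(1 − 118/4799·(0.988100+0.962100))/(1+118/4799) = 2323/2500 ≈ 0.929200
step 4 [2y] bond c/2=7/800: DF=(3741963/4000000 − 7/800·(0.988100+0.962100+0.929200))/(1+7/800) = 564/625 ≈ 0.902400
step 5 [2.5y] swap r/2=1407/46411: DF=(1 − 1407/46411·(0.988100+0.962100+0.929200+0.902400))/(1+1407/46411) = 8593/10000 ≈ 0.859300
step 6 [3y] zero: DF = P = 4139/5000 ≈ 0.827800
step 7 [3.5y] zero: DF = P = 7979/10000 ≈ 0.797900

1 1/2 9881/10000
2 1 9621/10000
3 3/2 2323/2500
4 2 564/625
5 5/2 8593/10000
6 3 4139/5000
7 7/2 7979/10000
f(1.5y,2y) = ((2323/2500)/(564/625) − 1)/(1/2) = 67/1128 ≈ 5.9397%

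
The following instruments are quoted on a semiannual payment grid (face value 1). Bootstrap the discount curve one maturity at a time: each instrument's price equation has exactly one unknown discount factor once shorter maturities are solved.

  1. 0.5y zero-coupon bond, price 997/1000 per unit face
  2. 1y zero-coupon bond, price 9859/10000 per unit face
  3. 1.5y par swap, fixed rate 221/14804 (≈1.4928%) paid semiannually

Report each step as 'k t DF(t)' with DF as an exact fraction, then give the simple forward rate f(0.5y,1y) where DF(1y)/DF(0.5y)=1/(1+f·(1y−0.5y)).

1 1/2 997/1000
2 1 9859/10000
3 3/2 9779/10000
f(0.5y,1y) = ((997/1000)/(9859/10000) − 1)/(1/2) = 222/9859 ≈ 2.2517%

step 1 [0.5y] zero: DF = P = 997/1000 ≈ 0.997000
step 2 [1y] zero: DF = P = 9859/10000 ≈ 0.985900
step 3 [1.5y] swap r/2=221/29608: DF=(1 − 221/29608·(0.997000+0.985900))/(1+221/29608) = 9779/10000 ≈ 0.977900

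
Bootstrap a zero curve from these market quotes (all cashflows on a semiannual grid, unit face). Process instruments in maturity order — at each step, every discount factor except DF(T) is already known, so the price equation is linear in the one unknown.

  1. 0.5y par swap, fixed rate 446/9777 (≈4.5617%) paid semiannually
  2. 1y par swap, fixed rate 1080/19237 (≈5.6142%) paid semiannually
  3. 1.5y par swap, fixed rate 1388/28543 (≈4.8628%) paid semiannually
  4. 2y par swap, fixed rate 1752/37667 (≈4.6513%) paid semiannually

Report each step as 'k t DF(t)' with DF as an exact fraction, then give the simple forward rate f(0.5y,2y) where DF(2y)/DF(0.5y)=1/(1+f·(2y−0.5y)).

step 1 [0.5y] swap r/2=223/9777: DF=(1 − 223/9777·(0))/(1+223/9777) = 9777/10000 ≈ 0.977700
step 2 [1y] swap r/2=540/19237: DF=(1 − 540/19237·(0.977700))/(1+540/19237) = 473/500 ≈ 0.946000
step 3 [1.5y] swap r/2=694/28543: DF=(1 − 694/28543·(0.977700+0.946000))/(1+694/28543) = 4653/5000 ≈ 0.930600
step 4 [2y] swap r/2=876/37667: DF=(1 − 876/37667·(0.977700+0.946000+0.930600))/(1+876/37667) = 2281/2500 ≈ 0.912400

1 1/2 9777/10000
2 1 473/500
3 3/2 4653/5000
4 2 2281/2500
f(0.5y,2y) = ((9777/10000)/(2281/2500) − 1)/(3/2) = 653/13686 ≈ 4.7713%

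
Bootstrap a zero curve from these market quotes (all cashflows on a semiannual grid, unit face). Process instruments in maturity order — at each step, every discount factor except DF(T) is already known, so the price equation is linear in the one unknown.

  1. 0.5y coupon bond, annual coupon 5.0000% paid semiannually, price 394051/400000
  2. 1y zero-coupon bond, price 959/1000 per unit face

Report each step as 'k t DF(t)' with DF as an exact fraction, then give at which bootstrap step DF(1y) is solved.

step 1 [0.5y] bond c/2=1/40: DF=(394051/400000 − 1/40·(0))/(1+1/40) = 9611/10000 ≈ 0.961100
step 2 [1y] zero: DF = P = 959/1000 ≈ 0.959000

1 1/2 9611/10000
2 1 959/1000
DF(1y) is solved at step 2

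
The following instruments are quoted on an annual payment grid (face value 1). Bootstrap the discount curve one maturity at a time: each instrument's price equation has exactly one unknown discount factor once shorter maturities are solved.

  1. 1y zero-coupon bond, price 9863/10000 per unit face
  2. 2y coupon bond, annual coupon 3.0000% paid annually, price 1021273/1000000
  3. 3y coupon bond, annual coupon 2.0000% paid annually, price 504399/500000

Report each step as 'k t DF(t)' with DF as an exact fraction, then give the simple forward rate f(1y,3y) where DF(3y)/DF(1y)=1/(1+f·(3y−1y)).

step 1 [1y] zero: DF = P = 9863/10000 ≈ 0.986300
step 2 [2y] bond c/1=3/100: DF=(1021273/1000000 − 3/100·(0.986300))/(1+3/100) = 2407/2500 ≈ 0.962800
step 3 [3y] bond c/1=1/50: DF=(504399/500000 − 1/50·(0.986300+0.962800))/(1+1/50) = 2377/2500 ≈ 0.950800

1 1 9863/10000
2 2 2407/2500
3 3 2377/2500
f(1y,3y) = ((9863/10000)/(2377/2500) − 1)/(2) = 355/19016 ≈ 1.8668%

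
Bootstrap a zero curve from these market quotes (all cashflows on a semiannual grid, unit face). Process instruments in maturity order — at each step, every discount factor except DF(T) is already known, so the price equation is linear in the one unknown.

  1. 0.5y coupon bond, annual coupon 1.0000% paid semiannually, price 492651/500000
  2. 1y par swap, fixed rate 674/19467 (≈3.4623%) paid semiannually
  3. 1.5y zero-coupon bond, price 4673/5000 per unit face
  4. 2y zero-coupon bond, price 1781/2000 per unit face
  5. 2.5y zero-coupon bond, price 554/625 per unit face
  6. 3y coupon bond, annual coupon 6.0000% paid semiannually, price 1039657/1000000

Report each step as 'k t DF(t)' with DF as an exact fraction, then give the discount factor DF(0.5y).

step 1 [0.5y] bond c/2=1/200: DF=(492651/500000 − 1/200·(0))/(1+1/200) = 2451/2500 ≈ 0.980400
step 2 [1y] swap r/2=337/19467: DF=(1 − 337/19467·(0.980400))/(1+337/19467) = 9663/10000 ≈ 0.966300
step 3 [1.5y] zero: DF = P = 4673/5000 ≈ 0.934600
step 4 [2y] zero: DF = P = 1781/2000 ≈ 0.890500
step 5 [2.5y] zero: DF = P = 554/625 ≈ 0.886400
step 6 [3y] bond c/2=3/100: DF=(1039657/1000000 − 3/100·(0.980400+0.966300+0.934600+0.890500+0.886400))/(1+3/100) = 8737/10000 ≈ 0.873700

1 1/2 2451/2500
2 1 9663/10000
3 3/2 4673/5000
4 2 1781/2000
5 5/2 554/625
6 3 8737/10000
DF(0.5y) = 2451/2500 ≈ 0.980400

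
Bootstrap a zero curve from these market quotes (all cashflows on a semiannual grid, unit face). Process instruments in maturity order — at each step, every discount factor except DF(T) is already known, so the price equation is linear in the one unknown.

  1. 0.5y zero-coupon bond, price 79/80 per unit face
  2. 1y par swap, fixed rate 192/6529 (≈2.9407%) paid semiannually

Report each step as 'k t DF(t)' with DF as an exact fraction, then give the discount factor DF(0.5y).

step 1 [0.5y] zero: DF = P = 79/80 ≈ 0.987500
step 2 [1y] swap r/2=96/6529: DF=(1 − 96/6529·(0.987500))/(1+96/6529) = 607/625 ≈ 0.971200

1 1/2 79/80
2 1 607/625
DF(0.5y) = 79/80 ≈ 0.987500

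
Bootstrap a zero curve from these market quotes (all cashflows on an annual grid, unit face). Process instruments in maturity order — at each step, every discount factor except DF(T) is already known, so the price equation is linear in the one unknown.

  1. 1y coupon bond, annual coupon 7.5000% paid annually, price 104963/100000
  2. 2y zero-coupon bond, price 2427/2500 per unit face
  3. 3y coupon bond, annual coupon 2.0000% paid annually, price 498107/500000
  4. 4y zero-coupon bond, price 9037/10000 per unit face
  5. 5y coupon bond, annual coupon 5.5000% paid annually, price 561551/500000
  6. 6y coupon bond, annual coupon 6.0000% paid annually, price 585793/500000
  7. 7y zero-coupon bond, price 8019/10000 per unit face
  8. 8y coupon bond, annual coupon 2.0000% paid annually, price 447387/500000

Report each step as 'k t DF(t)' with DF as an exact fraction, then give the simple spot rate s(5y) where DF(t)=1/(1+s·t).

step 1 [1y] bond c/1=3/40: DF=(104963/100000 − 3/40·(0))/(1+3/40) = 2441/2500 ≈ 0.976400
step 2 [2y] zero: DF = P = 2427/2500 ≈ 0.970800
step 3 [3y] bond c/1=1/50: DF=(498107/500000 − 1/50·(0.976400+0.970800))/(1+1/50) = 1877/2000 ≈ 0.938500
step 4 [4y] zero: DF = P = 9037/10000 ≈ 0.903700
step 5 [5y] bond c/1=11/200: DF=(561551/500000 − 11/200·(0.976400+0.970800+0.938500+0.903700))/(1+11/200) = 867/1000 ≈ 0.867000
step 6 [6y] bond c/1=3/50: DF=(585793/500000 − 3/50·(0.976400+0.970800+0.938500+0.903700+0.867000))/(1+3/50) = 8417/10000 ≈ 0.841700
step 7 [7y] zero: DF = P = 8019/10000 ≈ 0.801900
step 8 [8y] bond c/1=1/50: DF=(447387/500000 − 1/50·(0.976400+0.970800+0.938500+0.903700+0.867000+0.841700+0.801900))/(1+1/50) = 7537/10000 ≈ 0.753700

1 1 2441/2500
2 2 2427/2500
3 3 1877/2000
4 4 9037/10000
5 5 867/1000
6 6 8417/10000
7 7 8019/10000
8 8 7537/10000
s(5y) = (1/(867/1000) − 1)/(5) = 133/4335 ≈ 3.0681%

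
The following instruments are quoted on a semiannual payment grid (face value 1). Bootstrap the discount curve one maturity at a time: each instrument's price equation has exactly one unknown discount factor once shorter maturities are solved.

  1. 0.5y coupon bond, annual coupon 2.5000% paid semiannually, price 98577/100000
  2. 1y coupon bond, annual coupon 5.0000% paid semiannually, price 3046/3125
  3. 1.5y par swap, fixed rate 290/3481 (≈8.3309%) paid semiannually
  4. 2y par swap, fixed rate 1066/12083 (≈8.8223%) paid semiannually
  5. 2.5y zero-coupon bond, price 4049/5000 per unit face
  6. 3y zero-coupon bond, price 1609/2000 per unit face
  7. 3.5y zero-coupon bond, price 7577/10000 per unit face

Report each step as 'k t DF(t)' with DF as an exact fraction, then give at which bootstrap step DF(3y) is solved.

1 1/2 1217/1250
2 1 1159/1250
3 3/2 221/250
4 2 8401/10000
5 5/2 4049/5000
6 3 1609/2000
7 7/2 7577/10000
DF(3y) is solved at step 6

step 1 [0.5y] bond c/2=1/80: DF=(98577/100000 − 1/80·(0))/(1+1/80) = 1217/1250 ≈ 0.973600
step 2 [1y] bond c/2=1/40: DF=(3046/3125 − 1/40·(0.973600))/(1+1/40) = 1159/1250 ≈ 0.927200
step 3 [1.5y] swap r/2=145/3481: DF=(1 − 145/3481·(0.973600+0.927200))/(1+145/3481) = 221/250 ≈ 0.884000
step 4 [2y] swap r/2=533/12083: DF=(1 − 533/12083·(0.973600+0.927200+0.884000))/(1+533/12083) = 8401/10000 ≈ 0.840100
step 5 [2.5y] zero: DF = P = 4049/5000 ≈ 0.809800
step 6 [3y] zero: DF = P = 1609/2000 ≈ 0.804500
step 7 [3.5y] zero: DF = P = 7577/10000 ≈ 0.757700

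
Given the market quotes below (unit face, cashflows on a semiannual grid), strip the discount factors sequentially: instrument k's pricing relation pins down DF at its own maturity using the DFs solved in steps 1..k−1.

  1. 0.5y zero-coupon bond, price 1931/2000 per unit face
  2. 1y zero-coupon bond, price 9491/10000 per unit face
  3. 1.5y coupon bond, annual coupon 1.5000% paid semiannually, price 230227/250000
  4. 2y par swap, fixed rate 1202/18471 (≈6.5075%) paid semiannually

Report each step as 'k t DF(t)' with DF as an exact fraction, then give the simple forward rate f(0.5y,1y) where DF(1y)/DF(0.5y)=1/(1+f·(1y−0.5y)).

step 1 [0.5y] zero: DF = P = 1931/2000 ≈ 0.965500
step 2 [1y] zero: DF = P = 9491/10000 ≈ 0.949100
step 3 [1.5y] bond c/2=3/400: DF=(230227/250000 − 3/400·(0.965500+0.949100))/(1+3/400) = 4499/5000 ≈ 0.899800
step 4 [2y] swap r/2=601/18471: DF=(1 − 601/18471·(0.965500+0.949100+0.899800))/(1+601/18471) = 4399/5000 ≈ 0.879800

1 1/2 1931/2000
2 1 9491/10000
3 3/2 4499/5000
4 2 4399/5000
f(0.5y,1y) = ((1931/2000)/(9491/10000) − 1)/(1/2) = 328/9491 ≈ 3.4559%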